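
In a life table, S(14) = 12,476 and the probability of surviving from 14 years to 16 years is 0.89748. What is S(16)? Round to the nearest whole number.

S(16) = S(14) × p = 12,476 × 0.89748 = 11197.

11197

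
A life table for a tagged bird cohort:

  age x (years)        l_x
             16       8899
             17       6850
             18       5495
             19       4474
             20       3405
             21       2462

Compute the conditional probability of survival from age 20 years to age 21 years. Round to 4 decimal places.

0.7231

The conditional survival probability is l_21/l_20 = 2462/3405 = 0.723054.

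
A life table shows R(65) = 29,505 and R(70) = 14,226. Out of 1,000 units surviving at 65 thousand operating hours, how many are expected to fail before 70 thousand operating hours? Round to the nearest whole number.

The relevant probability is 1 − 14,226/29,505 = 0.517844.
Expected number = 1,000 × 0.517844 = 518.

518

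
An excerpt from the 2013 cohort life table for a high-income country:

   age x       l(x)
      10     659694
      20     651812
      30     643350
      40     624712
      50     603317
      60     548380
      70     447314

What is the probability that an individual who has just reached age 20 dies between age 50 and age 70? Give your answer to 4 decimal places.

This is the probability of reaching 50 but not 70, conditional on being alive at 20: (l(50) − l(70)) / l(20).
= (603317 − 447314) / 651812 = 156003 / 651812 = 0.239337.

0.2393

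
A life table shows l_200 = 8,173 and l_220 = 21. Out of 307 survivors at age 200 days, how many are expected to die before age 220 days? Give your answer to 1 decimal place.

306.2

The relevant probability is 1 − 21/8,173 = 0.997431.
Expected number = 307 × 0.997431 = 306.2.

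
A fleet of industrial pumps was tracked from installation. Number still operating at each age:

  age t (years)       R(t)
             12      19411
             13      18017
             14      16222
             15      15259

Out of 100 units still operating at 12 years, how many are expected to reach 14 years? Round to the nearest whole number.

84

The relevant probability is 16222/19411 = 0.835712.
Expected number = 100 × 0.835712 = 84.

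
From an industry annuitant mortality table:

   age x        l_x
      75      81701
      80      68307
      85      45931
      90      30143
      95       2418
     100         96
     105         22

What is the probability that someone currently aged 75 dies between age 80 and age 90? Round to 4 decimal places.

0.4671

We want 5|10q75 = (l_80 − l_90)/l_75.
This is the probability of reaching 80 but not 90, conditional on being alive at 75: (l_80 − l_90) / l_75.
= (68307 − 30143) / 81701 = 38164 / 81701 = 0.467118.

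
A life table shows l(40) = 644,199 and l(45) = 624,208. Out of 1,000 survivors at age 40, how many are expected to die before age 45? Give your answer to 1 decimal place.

The relevant probability is 1 − 624,208/644,199 = 0.031032.
Expected number = 1,000 × 0.031032 = 31.0.

31.0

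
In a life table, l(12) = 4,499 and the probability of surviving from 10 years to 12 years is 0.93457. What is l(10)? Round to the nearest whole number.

l(10) = l(12) / p = 4,499 / 0.93457 = 4814.

4814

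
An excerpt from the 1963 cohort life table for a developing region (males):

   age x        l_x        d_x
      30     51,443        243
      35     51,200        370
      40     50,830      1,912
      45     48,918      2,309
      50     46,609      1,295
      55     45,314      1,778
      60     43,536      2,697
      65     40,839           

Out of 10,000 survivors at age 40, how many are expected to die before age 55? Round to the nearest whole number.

1085

The relevant probability is 1 − 45,314/50,830 = 0.108519.
Expected number = 10,000 × 0.108519 = 1085.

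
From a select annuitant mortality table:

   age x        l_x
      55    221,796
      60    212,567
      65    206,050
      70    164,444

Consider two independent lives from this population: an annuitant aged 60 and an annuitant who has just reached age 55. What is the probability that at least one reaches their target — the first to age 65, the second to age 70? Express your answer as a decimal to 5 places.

p₁ = l_65/l_60 = 206,050/212,567 = 0.969341; p₂ = l_70/l_55 = 164,444/221,796 = 0.741420.
P(at least one) = 1 − (1−p₁)(1−p₂) = 1 − 0.030659 × 0.258580 = 0.992072.

0.99207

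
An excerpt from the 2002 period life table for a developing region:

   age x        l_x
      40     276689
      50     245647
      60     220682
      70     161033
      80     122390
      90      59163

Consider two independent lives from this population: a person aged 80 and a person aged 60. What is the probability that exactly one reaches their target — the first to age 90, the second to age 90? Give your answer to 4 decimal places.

0.4923

p₁ = l_90/l_80 = 59163/122390 = 0.483397; p₂ = l_90/l_60 = 59163/220682 = 0.268092.
P(exactly one) = p₁(1−p₂) + (1−p₁)p₂ = 0.353802 + 0.138497 = 0.492299.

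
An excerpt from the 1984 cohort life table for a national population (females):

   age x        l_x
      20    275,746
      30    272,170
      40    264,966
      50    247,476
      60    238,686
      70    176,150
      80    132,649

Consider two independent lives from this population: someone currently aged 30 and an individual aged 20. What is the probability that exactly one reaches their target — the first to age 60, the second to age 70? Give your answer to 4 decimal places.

p₁ = l_60/l_30 = 238,686/272,170 = 0.876974; p₂ = l_70/l_20 = 176,150/275,746 = 0.638813.
P(exactly one) = p₁(1−p₂) + (1−p₁)p₂ = 0.316752 + 0.078591 = 0.395342.

0.3953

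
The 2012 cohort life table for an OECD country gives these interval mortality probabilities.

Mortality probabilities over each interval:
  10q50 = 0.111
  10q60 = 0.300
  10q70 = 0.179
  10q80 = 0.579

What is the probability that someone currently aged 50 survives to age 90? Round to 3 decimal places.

0.215

Chaining the interval survival probabilities: (1 − 0.111) × (1 − 0.300) × (1 − 0.179) × (1 − 0.579).
= 0.889 × 0.700 × 0.821 × 0.421 = 0.215092.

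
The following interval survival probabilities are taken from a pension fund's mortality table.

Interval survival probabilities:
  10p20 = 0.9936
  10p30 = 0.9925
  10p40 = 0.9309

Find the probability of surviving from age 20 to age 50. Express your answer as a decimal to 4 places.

0.9180

Chaining the interval survival probabilities: 0.9936 × 0.9925 × 0.9309.
= 0.918005.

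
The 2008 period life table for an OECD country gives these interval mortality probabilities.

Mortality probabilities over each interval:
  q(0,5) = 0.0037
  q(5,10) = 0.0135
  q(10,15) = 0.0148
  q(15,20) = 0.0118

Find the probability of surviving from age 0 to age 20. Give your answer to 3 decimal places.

0.957

The overall survival probability is (1 − 0.0037) × (1 − 0.0135) × (1 − 0.0148) × (1 − 0.0118).
= 0.9963 × 0.9865 × 0.9852 × 0.9882 = 0.956878.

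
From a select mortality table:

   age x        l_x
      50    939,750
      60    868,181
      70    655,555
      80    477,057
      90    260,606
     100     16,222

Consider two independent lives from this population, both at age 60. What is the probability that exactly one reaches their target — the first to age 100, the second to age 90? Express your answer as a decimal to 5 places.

0.30764

p₁ = l_100/l_60 = 16,222/868,181 = 0.018685; p₂ = l_90/l_60 = 260,606/868,181 = 0.300175.
P(exactly one) = p₁(1−p₂) + (1−p₁)p₂ = 0.013076 + 0.294566 = 0.307642.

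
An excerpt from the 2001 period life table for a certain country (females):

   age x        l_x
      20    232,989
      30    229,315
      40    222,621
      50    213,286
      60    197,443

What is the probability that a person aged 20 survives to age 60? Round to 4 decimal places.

We want 40p20 = l_60/l_20.
The conditional survival probability is l_60/l_20 = 197,443/232,989 = 0.847435.

0.8474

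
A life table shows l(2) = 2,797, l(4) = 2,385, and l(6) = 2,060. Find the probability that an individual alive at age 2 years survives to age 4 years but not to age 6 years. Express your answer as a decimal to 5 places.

0.11620

This is the probability of reaching 4 but not 6, conditional on being alive at 2: (l(4) − l(6)) / l(2).
= (2,385 − 2,060) / 2,797 = 325 / 2,797 = 0.116196.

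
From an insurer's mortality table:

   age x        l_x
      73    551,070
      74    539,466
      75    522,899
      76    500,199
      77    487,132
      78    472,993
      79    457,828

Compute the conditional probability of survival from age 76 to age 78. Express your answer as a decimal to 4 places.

0.9456

The conditional survival probability is l_78/l_76 = 472,993/500,199 = 0.945610.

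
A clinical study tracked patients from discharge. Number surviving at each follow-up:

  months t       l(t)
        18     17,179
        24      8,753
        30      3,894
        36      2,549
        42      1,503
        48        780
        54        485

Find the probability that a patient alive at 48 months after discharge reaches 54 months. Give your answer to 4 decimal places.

The conditional survival probability is l(54)/l(48) = 485/780 = 0.621795.

0.6218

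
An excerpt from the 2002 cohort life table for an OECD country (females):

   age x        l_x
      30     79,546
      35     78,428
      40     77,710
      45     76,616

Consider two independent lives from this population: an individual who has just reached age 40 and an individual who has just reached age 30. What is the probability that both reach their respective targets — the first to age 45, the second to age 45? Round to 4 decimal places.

0.9496

p₁ = l_45/l_40 = 76,616/77,710 = 0.985922; p₂ = l_45/l_30 = 76,616/79,546 = 0.963166.
P(both) = p₁ × p₂ = 0.985922 × 0.963166 = 0.949607.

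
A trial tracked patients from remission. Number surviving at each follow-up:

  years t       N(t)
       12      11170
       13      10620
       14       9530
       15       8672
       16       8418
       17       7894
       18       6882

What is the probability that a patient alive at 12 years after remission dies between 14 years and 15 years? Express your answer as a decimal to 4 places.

0.0768

This is the probability of reaching 14 but not 15, conditional on being alive at 12: (N(14) − N(15)) / N(12).
= (9530 − 8672) / 11170 = 858 / 11170 = 0.076813.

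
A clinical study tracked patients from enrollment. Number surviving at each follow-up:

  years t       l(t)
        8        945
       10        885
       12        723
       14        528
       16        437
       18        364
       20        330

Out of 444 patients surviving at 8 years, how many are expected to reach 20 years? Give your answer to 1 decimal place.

The relevant probability is 330/945 = 0.349206.
Expected number = 444 × 0.349206 = 155.0.

155.0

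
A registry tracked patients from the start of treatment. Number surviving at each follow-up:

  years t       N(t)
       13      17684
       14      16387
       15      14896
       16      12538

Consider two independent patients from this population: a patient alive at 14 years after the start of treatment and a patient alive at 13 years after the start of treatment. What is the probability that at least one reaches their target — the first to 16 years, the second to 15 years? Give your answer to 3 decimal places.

0.963

p₁ = N(16)/N(14) = 12538/16387 = 0.765119; p₂ = N(15)/N(13) = 14896/17684 = 0.842343.
P(at least one) = 1 − (1−p₁)(1−p₂) = 1 − 0.234881 × 0.157657 = 0.962969.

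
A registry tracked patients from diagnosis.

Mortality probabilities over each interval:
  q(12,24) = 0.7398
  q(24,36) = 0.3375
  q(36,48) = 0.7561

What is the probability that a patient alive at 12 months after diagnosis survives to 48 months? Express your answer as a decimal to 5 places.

P(survive 12→48) = (1 − 0.7398) × (1 − 0.3375) × (1 − 0.7561).
= 0.2602 × 0.6625 × 0.2439 = 0.042044.

0.04204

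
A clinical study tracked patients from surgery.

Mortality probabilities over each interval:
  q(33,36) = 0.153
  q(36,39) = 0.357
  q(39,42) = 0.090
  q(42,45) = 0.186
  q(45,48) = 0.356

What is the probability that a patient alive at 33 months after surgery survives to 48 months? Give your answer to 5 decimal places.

P(survive 33→48) = (1 − 0.153) × (1 − 0.357) × (1 − 0.090) × (1 − 0.186) × (1 − 0.356).
= 0.847 × 0.643 × 0.910 × 0.814 × 0.644 = 0.259804.

0.25980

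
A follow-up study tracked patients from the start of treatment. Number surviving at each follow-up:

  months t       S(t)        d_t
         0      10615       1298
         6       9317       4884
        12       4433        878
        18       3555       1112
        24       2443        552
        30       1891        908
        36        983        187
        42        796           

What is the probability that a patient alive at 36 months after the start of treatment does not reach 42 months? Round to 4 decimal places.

0.1902

P(die before 42 | alive at 36) = 1 − S(42)/S(36) = 1 − 796/983 = (187)/983 = 0.190234.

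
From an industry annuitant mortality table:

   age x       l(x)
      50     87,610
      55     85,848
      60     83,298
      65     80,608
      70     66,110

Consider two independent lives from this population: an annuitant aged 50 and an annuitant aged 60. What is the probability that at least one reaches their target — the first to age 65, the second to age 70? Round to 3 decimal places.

p₁ = l(65)/l(50) = 80,608/87,610 = 0.920078; p₂ = l(70)/l(60) = 66,110/83,298 = 0.793657.
P(at least one) = 1 − (1−p₁)(1−p₂) = 1 − 0.079922 × 0.206343 = 0.983509.

0.984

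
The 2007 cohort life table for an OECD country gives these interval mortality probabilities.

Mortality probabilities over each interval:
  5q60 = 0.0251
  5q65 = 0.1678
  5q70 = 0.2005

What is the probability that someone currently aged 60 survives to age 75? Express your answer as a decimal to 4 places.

0.6486

Chaining the interval survival probabilities: (1 − 0.0251) × (1 − 0.1678) × (1 − 0.2005).
= 0.9749 × 0.8322 × 0.7995 = 0.648644.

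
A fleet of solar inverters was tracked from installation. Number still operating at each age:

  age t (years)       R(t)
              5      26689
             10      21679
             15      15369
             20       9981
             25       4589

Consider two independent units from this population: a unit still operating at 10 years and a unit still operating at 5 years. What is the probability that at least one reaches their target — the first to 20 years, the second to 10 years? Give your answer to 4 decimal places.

p₁ = R(20)/R(10) = 9981/21679 = 0.460399; p₂ = R(10)/R(5) = 21679/26689 = 0.812282.
P(at least one) = 1 − (1−p₁)(1−p₂) = 1 − 0.539601 × 0.187718 = 0.898707.

0.8987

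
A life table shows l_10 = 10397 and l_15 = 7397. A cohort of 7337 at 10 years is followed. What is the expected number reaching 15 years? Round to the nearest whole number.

5220

The relevant probability is 7397/10397 = 0.711455.
Expected number = 7337 × 0.711455 = 5220.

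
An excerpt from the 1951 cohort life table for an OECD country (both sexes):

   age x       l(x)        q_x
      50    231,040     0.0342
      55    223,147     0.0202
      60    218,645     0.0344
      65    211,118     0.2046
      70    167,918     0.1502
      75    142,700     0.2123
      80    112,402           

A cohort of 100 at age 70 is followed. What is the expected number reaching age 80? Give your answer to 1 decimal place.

66.9

The relevant probability is 112,402/167,918 = 0.669386.
Expected number = 100 × 0.669386 = 66.9.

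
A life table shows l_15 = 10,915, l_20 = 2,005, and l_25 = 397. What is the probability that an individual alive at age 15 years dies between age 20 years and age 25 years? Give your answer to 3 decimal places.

This is the probability of reaching 20 but not 25, conditional on being alive at 15: (l_20 − l_25) / l_15.
= (2,005 − 397) / 10,915 = 1,608 / 10,915 = 0.147320.

0.147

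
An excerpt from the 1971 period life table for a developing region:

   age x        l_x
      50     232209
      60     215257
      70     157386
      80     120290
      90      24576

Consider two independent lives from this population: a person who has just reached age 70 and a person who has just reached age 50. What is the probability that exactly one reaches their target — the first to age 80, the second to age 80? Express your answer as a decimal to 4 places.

0.4905

p₁ = l_80/l_70 = 120290/157386 = 0.764299; p₂ = l_80/l_50 = 120290/232209 = 0.518025.
P(exactly one) = p₁(1−p₂) + (1−p₁)p₂ = 0.368373 + 0.122099 = 0.490472.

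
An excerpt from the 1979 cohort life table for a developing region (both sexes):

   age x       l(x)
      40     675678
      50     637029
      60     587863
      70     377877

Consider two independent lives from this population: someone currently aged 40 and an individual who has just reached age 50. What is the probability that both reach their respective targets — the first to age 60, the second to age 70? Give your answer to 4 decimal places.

0.5161

p₁ = l(60)/l(40) = 587863/675678 = 0.870034; p₂ = l(70)/l(50) = 377877/637029 = 0.593186.
P(both) = p₁ × p₂ = 0.870034 × 0.593186 = 0.516092.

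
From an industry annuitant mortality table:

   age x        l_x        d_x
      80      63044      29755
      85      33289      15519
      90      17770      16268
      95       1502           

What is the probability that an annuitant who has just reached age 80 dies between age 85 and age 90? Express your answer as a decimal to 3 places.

0.246

We want 5|5q80 = (l_85 − l_90)/l_80.
This is the probability of reaching 85 but not 90, conditional on being alive at 80: (l_85 − l_90) / l_80.
= (33289 − 17770) / 63044 = 15519 / 63044 = 0.246161.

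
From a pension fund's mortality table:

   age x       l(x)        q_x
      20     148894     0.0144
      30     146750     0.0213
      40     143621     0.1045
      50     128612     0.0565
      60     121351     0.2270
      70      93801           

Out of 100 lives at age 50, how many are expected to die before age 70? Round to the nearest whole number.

27

The relevant probability is 1 − 93801/128612 = 0.270667.
Expected number = 100 × 0.270667 = 27.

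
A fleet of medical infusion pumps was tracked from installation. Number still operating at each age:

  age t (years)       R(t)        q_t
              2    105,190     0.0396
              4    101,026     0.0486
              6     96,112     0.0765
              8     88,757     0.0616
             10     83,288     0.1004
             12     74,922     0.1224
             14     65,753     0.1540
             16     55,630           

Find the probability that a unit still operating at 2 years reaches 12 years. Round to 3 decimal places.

0.712

The conditional survival probability is R(12)/R(2) = 74,922/105,190 = 0.712254.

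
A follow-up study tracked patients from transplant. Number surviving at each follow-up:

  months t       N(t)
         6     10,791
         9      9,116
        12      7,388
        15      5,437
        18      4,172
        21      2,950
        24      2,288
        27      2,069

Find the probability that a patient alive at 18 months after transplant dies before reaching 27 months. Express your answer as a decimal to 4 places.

P(die before 27 | alive at 18) = 1 − N(27)/N(18) = 1 − 2,069/4,172 = (2,103)/4,172 = 0.504075.

0.5041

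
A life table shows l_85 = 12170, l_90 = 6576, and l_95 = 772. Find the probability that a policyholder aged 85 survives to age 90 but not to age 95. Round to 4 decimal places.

This is the probability of reaching 90 but not 95, conditional on being alive at 85: (l_90 − l_95) / l_85.
= (6576 − 772) / 12170 = 5804 / 12170 = 0.476910.

0.4769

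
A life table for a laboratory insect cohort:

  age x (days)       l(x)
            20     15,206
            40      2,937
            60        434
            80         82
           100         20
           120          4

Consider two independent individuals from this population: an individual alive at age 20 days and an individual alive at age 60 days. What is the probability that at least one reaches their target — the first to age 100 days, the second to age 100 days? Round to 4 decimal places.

0.0473

p₁ = l(100)/l(20) = 20/15,206 = 0.001315; p₂ = l(100)/l(60) = 20/434 = 0.046083.
P(at least one) = 1 − (1−p₁)(1−p₂) = 1 − 0.998685 × 0.953917 = 0.047337.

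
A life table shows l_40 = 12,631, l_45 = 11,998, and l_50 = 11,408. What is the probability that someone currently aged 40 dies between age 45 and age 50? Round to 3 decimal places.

This is the probability of reaching 45 but not 50, conditional on being alive at 40: (l_45 − l_50) / l_40.
= (11,998 − 11,408) / 12,631 = 590 / 12,631 = 0.046710.

0.047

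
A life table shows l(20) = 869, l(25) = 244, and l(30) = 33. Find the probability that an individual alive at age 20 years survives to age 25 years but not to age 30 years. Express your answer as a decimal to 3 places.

This is the probability of reaching 25 but not 30, conditional on being alive at 20: (l(25) − l(30)) / l(20).
= (244 − 33) / 869 = 211 / 869 = 0.242808.

0.243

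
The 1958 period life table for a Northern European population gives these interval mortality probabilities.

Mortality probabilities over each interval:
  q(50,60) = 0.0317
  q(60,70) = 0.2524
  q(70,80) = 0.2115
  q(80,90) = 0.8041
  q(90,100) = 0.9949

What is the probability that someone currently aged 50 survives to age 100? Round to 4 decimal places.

Survival from 50 to 100 is the product of surviving each interval: (1 − 0.0317) × (1 − 0.2524) × (1 − 0.2115) × (1 − 0.8041) × (1 − 0.9949).
= 0.9683 × 0.7476 × 0.7885 × 0.1959 × 0.0051 = 0.000570.

0.0006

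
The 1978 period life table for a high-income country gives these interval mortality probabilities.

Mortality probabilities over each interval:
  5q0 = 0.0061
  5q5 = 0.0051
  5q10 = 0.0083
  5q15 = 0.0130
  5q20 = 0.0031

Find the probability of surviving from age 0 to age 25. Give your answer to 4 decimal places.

The overall survival probability is (1 − 0.0061) × (1 − 0.0051) × (1 − 0.0083) × (1 − 0.0130) × (1 − 0.0031).
= 0.9939 × 0.9949 × 0.9917 × 0.9870 × 0.9969 = 0.964875.

0.9649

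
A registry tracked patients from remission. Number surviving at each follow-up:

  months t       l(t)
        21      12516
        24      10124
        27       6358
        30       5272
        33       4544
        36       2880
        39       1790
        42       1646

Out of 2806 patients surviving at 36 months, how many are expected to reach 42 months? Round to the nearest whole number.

The relevant probability is 1646/2880 = 0.571528.
Expected number = 2806 × 0.571528 = 1604.

1604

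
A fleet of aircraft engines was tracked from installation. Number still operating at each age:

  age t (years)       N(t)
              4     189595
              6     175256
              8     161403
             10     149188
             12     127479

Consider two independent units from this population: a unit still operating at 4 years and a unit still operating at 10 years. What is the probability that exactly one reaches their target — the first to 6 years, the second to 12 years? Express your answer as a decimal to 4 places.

0.1991

p₁ = N(6)/N(4) = 175256/189595 = 0.924370; p₂ = N(12)/N(10) = 127479/149188 = 0.854486.
P(exactly one) = p₁(1−p₂) + (1−p₁)p₂ = 0.134509 + 0.064625 = 0.199134.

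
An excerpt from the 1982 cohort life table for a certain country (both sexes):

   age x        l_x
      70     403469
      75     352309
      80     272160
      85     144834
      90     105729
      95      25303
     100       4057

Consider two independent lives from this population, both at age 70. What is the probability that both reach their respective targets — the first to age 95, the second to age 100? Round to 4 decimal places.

p₁ = l_95/l_70 = 25303/403469 = 0.062714; p₂ = l_100/l_70 = 4057/403469 = 0.010055.
P(both) = p₁ × p₂ = 0.062714 × 0.010055 = 0.000631.

0.0006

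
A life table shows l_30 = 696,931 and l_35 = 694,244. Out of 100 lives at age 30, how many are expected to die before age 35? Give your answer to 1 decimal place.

The relevant probability is 1 − 694,244/696,931 = 0.003855.
Expected number = 100 × 0.003855 = 0.4.

0.4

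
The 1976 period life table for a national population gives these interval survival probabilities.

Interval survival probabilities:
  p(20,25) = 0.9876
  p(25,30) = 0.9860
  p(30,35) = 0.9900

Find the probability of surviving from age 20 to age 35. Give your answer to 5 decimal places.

Survival from 20 to 35 is the product of surviving each interval: 0.9876 × 0.9860 × 0.9900.
= 0.964036.

0.96404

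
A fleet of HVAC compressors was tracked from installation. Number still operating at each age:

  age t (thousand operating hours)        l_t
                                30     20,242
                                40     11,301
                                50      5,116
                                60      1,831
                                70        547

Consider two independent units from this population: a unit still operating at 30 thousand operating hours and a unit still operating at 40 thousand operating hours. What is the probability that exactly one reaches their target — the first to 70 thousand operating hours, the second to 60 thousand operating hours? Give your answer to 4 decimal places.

0.1803

p₁ = l_70/l_30 = 547/20,242 = 0.027023; p₂ = l_60/l_40 = 1,831/11,301 = 0.162021.
P(exactly one) = p₁(1−p₂) + (1−p₁)p₂ = 0.022645 + 0.157643 = 0.180287.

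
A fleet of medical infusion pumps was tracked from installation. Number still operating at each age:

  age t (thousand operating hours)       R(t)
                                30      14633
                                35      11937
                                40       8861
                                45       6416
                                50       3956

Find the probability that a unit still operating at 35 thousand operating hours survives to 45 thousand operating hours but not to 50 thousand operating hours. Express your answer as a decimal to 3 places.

This is the probability of reaching 45 but not 50, conditional on being operational at 35: (R(45) − R(50)) / R(35).
= (6416 − 3956) / 11937 = 2460 / 11937 = 0.206082.

0.206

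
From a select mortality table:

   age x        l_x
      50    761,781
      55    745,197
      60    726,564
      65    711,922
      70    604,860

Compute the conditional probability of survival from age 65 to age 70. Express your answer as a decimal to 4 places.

We want 5p65 = l_70/l_65.
The conditional survival probability is l_70/l_65 = 604,860/711,922 = 0.849616.

0.8496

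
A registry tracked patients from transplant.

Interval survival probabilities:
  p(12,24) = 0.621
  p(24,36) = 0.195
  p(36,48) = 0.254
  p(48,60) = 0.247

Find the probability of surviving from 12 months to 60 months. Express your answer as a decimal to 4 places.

Survival from 12 to 60 is the product of surviving each interval: 0.621 × 0.195 × 0.254 × 0.247.
= 0.007597.

0.0076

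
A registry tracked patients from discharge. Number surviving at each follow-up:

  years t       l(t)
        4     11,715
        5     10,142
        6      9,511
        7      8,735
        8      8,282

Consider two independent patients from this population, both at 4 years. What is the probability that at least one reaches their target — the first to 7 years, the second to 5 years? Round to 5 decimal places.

p₁ = l(7)/l(4) = 8,735/11,715 = 0.745625; p₂ = l(5)/l(4) = 10,142/11,715 = 0.865728.
P(at least one) = 1 − (1−p₁)(1−p₂) = 1 − 0.254375 × 0.134272 = 0.965845.

0.96584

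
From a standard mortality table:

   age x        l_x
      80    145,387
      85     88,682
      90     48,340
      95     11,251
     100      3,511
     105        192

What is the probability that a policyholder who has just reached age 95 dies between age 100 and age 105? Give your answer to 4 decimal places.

0.2950

We want 5|5q95 = (l_100 − l_105)/l_95.
This is the probability of reaching 100 but not 105, conditional on being alive at 95: (l_100 − l_105) / l_95.
= (3,511 − 192) / 11,251 = 3,319 / 11,251 = 0.294996.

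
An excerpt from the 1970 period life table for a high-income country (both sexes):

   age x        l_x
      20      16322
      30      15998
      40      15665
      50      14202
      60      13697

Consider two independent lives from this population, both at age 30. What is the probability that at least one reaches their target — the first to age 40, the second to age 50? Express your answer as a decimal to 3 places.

p₁ = l_40/l_30 = 15665/15998 = 0.979185; p₂ = l_50/l_30 = 14202/15998 = 0.887736.
P(at least one) = 1 − (1−p₁)(1−p₂) = 1 − 0.020815 × 0.112264 = 0.997663.

0.998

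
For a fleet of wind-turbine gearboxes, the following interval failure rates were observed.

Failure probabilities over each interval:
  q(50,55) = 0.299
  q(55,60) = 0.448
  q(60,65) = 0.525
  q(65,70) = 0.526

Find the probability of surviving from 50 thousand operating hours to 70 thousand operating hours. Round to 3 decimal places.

0.087

Chaining the interval survival probabilities: (1 − 0.299) × (1 − 0.448) × (1 − 0.525) × (1 − 0.526).
= 0.701 × 0.552 × 0.475 × 0.474 = 0.087122.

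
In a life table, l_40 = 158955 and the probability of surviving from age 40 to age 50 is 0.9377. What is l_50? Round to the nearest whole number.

l_50 = l_40 × p = 158955 × 0.9377 = 149052.

149052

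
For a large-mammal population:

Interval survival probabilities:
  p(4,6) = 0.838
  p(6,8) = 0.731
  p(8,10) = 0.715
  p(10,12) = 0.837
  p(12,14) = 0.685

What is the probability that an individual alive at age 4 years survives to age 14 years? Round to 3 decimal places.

The overall survival probability is 0.838 × 0.731 × 0.715 × 0.837 × 0.685.
= 0.251121.

0.251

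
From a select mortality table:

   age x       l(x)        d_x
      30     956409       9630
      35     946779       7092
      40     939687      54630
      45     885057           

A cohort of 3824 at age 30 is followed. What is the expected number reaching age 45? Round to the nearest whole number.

3539

The relevant probability is 885057/956409 = 0.925396.
Expected number = 3824 × 0.925396 = 3539.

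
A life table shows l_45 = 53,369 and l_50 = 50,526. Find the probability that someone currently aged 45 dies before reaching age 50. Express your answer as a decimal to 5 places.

0.05327

P(die before 50 | alive at 45) = 1 − l_50/l_45 = 1 − 50,526/53,369 = (2,843)/53,369 = 0.053271.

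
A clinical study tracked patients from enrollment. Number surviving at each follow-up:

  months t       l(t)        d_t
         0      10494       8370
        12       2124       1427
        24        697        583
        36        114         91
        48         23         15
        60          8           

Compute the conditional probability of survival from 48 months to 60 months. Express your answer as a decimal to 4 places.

0.3478

The conditional survival probability is l(60)/l(48) = 8/23 = 0.347826.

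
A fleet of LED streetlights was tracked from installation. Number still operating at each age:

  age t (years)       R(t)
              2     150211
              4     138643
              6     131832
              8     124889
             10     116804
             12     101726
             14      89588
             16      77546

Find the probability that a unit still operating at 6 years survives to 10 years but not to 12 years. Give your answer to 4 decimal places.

0.1144

This is the probability of reaching 10 but not 12, conditional on being operational at 6: (R(10) − R(12)) / R(6).
= (116804 − 101726) / 131832 = 15078 / 131832 = 0.114373.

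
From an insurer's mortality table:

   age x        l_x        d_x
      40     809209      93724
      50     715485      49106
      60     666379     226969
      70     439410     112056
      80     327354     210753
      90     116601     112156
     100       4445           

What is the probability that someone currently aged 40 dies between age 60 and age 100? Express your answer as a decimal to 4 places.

We want 20|40q40 = (l_60 − l_100)/l_40.
This is the probability of reaching 60 but not 100, conditional on being alive at 40: (l_60 − l_100) / l_40.
= (666379 − 4445) / 809209 = 661934 / 809209 = 0.818001.

0.8180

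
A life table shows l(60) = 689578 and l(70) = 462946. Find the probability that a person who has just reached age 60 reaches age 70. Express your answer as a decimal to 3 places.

The conditional survival probability is l(70)/l(60) = 462946/689578 = 0.671347.

0.671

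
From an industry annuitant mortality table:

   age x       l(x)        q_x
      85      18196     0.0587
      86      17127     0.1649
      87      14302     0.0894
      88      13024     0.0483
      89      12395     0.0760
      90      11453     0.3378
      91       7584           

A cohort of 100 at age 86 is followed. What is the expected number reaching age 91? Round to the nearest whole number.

44

The relevant probability is 7584/17127 = 0.442810.
Expected number = 100 × 0.442810 = 44.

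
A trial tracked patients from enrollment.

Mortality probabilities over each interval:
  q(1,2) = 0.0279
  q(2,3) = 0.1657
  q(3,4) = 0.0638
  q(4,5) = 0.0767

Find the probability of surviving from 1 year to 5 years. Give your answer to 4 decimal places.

Chaining the interval survival probabilities: (1 − 0.0279) × (1 − 0.1657) × (1 − 0.0638) × (1 − 0.0767).
= 0.9721 × 0.8343 × 0.9362 × 0.9233 = 0.701043.

0.7010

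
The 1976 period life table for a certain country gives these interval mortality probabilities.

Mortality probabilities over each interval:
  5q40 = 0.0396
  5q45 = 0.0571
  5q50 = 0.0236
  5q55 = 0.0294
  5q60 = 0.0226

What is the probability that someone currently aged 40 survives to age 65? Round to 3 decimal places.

25p40 = (1 − 0.0396) × (1 − 0.0571) × (1 − 0.0236) × (1 − 0.0294) × (1 − 0.0226).
= 0.9604 × 0.9429 × 0.9764 × 0.9706 × 0.9774 = 0.838800.

0.839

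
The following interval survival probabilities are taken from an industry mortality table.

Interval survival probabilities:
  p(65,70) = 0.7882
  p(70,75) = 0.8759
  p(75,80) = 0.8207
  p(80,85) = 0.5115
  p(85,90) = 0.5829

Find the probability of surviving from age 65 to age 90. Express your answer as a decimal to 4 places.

Survival from 65 to 90 is the product of surviving each interval: 0.7882 × 0.8759 × 0.8207 × 0.5115 × 0.5829.
= 0.168933.

0.1689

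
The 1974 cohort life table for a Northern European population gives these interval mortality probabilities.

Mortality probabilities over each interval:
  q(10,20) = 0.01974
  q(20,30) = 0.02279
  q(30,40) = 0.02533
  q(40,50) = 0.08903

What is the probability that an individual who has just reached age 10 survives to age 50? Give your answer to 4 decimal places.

0.8505

Survival from 10 to 50 is the product of surviving each interval: (1 − 0.01974) × (1 − 0.02279) × (1 − 0.02533) × (1 − 0.08903).
= 0.98026 × 0.97721 × 0.97467 × 0.91097 = 0.850532.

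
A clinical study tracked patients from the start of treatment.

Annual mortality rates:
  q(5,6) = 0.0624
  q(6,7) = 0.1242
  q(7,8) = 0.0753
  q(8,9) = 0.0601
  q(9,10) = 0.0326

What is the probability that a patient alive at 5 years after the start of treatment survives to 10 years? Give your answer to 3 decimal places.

0.690

P(survive 5→10) = (1 − 0.0624) × (1 − 0.1242) × (1 − 0.0753) × (1 − 0.0601) × (1 − 0.0326).
= 0.9376 × 0.8758 × 0.9247 × 0.9399 × 0.9674 = 0.690416.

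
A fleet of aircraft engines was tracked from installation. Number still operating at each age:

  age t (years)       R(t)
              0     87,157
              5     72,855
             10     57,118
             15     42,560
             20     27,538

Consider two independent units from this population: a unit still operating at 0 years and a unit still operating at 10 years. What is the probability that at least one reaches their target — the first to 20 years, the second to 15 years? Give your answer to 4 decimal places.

p₁ = R(20)/R(0) = 27,538/87,157 = 0.315959; p₂ = R(15)/R(10) = 42,560/57,118 = 0.745124.
P(at least one) = 1 − (1−p₁)(1−p₂) = 1 − 0.684041 × 0.254876 = 0.825654.

0.8257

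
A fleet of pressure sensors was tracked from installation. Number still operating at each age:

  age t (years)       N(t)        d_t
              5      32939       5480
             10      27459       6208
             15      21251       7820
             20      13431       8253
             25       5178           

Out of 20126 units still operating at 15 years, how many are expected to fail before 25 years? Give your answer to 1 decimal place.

The relevant probability is 1 − 5178/21251 = 0.756341.
Expected number = 20126 × 0.756341 = 15222.1.

15222.1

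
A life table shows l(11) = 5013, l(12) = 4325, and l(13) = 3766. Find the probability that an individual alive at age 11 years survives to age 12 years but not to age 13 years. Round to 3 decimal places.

0.112

This is the probability of reaching 12 but not 13, conditional on being alive at 11: (l(12) − l(13)) / l(11).
= (4325 − 3766) / 5013 = 559 / 5013 = 0.111510.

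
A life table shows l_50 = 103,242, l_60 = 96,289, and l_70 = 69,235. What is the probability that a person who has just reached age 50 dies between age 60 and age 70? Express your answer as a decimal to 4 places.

We want 10|10q50 = (l_60 − l_70)/l_50.
This is the probability of reaching 60 but not 70, conditional on being alive at 50: (l_60 − l_70) / l_50.
= (96,289 − 69,235) / 103,242 = 27,054 / 103,242 = 0.262045.

0.2620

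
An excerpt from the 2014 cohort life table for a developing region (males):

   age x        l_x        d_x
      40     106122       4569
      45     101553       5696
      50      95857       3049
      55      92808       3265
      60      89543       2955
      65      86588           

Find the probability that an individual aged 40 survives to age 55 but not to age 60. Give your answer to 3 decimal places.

This is the probability of reaching 55 but not 60, conditional on being alive at 40: (l_55 − l_60) / l_40.
= (92808 − 89543) / 106122 = 3265 / 106122 = 0.030766.

0.031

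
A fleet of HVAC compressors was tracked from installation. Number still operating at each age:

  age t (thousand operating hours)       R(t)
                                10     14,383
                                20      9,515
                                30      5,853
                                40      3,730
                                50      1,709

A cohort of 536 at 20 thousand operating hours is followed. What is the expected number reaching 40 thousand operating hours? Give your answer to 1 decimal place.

The relevant probability is 3,730/9,515 = 0.392013.
Expected number = 536 × 0.392013 = 210.1.

210.1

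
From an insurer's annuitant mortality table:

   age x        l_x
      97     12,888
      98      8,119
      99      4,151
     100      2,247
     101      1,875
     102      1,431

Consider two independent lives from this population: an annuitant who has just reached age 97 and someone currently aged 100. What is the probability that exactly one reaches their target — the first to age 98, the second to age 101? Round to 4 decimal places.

0.4131

p₁ = l_98/l_97 = 8,119/12,888 = 0.629966; p₂ = l_101/l_100 = 1,875/2,247 = 0.834446.
P(exactly one) = p₁(1−p₂) + (1−p₁)p₂ = 0.104293 + 0.308773 = 0.413067.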